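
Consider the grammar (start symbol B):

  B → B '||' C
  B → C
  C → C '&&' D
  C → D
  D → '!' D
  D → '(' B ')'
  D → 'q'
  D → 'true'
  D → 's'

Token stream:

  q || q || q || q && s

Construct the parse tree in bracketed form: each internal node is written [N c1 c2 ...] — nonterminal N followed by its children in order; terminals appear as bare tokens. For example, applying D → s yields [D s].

B
B || C
B || C || C
B || C || C || C
C || C || C || C
D || C || C || C
q || C || C || C
q || D || C || C
q || q || C || C
q || q || D || C
q || q || q || C
q || q || q || C && D
q || q || q || D && D
q || q || q || q && D
q || q || q || q && s

[B [B [B [B [C [D q]]] || [C [D q]]] || [C [D q]]] || [C [C [D q]] && [D s]]]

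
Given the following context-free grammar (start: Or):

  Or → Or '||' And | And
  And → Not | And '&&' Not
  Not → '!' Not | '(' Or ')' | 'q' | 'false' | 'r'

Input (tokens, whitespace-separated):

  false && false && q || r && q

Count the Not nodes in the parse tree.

[Or [Or [And [And [And [Not false]] && [Not false]] && [Not q]]] || [And [And [Not r]] && [Not q]]]

5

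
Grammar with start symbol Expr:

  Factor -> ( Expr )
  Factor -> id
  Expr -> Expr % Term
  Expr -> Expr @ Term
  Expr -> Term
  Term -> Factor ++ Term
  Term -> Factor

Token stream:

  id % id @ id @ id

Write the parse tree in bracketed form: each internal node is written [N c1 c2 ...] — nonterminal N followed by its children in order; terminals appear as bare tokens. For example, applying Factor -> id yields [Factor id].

Expr
Expr @ Term
Expr @ Term @ Term
Expr % Term @ Term @ Term
Term % Term @ Term @ Term
Factor % Term @ Term @ Term
id % Term @ Term @ Term
id % Factor @ Term @ Term
id % id @ Term @ Term
id % id @ Factor @ Term
id % id @ id @ Term
id % id @ id @ Factor
id % id @ id @ id

[Expr [Expr [Expr [Expr [Term [Factor id]]] % [Term [Factor id]]] @ [Term [Factor id]]] @ [Term [Factor id]]]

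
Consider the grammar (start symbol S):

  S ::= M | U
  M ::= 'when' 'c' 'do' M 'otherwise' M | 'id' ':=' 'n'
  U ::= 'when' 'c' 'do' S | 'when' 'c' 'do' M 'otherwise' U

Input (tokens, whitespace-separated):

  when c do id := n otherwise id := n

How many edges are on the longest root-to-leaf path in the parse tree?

[S [M when c do [M id := n] otherwise [M id := n]]]

3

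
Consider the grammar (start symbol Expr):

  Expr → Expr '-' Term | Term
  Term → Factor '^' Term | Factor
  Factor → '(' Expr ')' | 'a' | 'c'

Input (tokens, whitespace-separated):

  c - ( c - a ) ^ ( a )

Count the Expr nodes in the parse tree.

5

[Expr [Expr [Term [Factor c]]] - [Term [Factor ( [Expr [Expr [Term [Factor c]]] - [Term [Factor a]]] )] ^ [Term [Factor ( [Expr [Term [Factor a]]] )]]]]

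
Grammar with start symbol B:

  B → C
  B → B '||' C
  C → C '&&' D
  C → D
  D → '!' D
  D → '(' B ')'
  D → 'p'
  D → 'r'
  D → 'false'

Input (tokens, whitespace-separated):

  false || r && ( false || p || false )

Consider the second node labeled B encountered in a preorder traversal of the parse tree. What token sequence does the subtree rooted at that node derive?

false

[B [B [C [D false]]] || [C [C [D r]] && [D ( [B [B [B [C [D false]]] || [C [D p]]] || [C [D false]]] )]]]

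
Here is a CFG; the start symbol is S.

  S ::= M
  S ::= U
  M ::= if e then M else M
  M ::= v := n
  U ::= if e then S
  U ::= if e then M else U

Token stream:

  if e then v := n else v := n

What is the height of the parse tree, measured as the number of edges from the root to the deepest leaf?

[S [M if e then [M v := n] else [M v := n]]]

3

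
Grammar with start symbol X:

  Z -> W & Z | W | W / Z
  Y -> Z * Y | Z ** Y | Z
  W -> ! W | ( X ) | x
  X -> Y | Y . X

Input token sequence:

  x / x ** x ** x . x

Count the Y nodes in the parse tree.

4

[X [Y [Z [W x] / [Z [W x]]] ** [Y [Z [W x]] ** [Y [Z [W x]]]]] . [X [Y [Z [W x]]]]]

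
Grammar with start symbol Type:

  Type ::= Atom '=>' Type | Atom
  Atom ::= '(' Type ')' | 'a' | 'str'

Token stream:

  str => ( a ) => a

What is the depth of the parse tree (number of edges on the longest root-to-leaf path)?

5

[Type [Atom str] => [Type [Atom ( [Type [Atom a]] )] => [Type [Atom a]]]]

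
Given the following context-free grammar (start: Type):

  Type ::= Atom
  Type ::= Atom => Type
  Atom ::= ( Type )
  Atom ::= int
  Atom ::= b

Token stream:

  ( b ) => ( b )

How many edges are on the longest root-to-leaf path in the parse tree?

[Type [Atom ( [Type [Atom b]] )] => [Type [Atom ( [Type [Atom b]] )]]]

5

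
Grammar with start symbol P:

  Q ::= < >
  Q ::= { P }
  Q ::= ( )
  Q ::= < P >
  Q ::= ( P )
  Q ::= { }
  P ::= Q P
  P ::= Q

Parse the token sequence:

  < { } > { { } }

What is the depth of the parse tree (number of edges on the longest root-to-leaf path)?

5

[P [Q < [P [Q { }]] >] [P [Q { [P [Q { }]] }]]]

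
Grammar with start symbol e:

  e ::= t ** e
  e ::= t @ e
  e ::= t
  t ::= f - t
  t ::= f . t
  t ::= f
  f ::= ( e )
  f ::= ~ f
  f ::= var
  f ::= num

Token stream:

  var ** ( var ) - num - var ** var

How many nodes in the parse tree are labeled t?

[e [t [f var]] ** [e [t [f ( [e [t [f var]]] )] - [t [f num] - [t [f var]]]] ** [e [t [f var]]]]]

6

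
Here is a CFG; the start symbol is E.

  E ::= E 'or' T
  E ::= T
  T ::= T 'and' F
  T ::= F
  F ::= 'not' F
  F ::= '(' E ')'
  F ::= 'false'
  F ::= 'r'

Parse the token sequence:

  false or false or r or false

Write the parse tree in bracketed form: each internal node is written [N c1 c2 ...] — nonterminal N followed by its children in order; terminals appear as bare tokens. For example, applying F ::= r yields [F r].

E
E or T
E or T or T
E or T or T or T
T or T or T or T
F or T or T or T
false or T or T or T
false or F or T or T
false or false or T or T
false or false or F or T
false or false or r or T
false or false or r or F
false or false or r or false

[E [E [E [E [T [F false]]] or [T [F false]]] or [T [F r]]] or [T [F false]]]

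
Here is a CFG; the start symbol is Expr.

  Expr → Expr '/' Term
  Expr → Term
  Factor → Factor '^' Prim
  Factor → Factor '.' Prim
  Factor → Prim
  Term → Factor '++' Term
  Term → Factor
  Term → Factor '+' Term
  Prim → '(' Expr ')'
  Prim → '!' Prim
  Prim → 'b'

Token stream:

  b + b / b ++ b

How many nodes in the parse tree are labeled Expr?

[Expr [Expr [Term [Factor [Prim b]] + [Term [Factor [Prim b]]]]] / [Term [Factor [Prim b]] ++ [Term [Factor [Prim b]]]]]

2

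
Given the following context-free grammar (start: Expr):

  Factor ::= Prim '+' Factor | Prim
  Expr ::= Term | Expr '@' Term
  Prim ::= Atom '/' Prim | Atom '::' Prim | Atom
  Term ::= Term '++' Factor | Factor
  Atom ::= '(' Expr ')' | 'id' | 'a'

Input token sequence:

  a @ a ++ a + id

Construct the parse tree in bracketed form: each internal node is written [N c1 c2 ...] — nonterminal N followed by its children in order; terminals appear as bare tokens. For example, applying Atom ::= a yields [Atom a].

[Expr [Expr [Term [Factor [Prim [Atom a]]]]] @ [Term [Term [Factor [Prim [Atom a]]]] ++ [Factor [Prim [Atom a]] + [Factor [Prim [Atom id]]]]]]

Expr
Expr @ Term
Term @ Term
Factor @ Term
Prim @ Term
Atom @ Term
a @ Term
a @ Term ++ Factor
a @ Factor ++ Factor
a @ Prim ++ Factor
a @ Atom ++ Factor
a @ a ++ Factor
a @ a ++ Prim + Factor
a @ a ++ Atom + Factor
a @ a ++ a + Factor
a @ a ++ a + Prim
a @ a ++ a + Atom
a @ a ++ a + id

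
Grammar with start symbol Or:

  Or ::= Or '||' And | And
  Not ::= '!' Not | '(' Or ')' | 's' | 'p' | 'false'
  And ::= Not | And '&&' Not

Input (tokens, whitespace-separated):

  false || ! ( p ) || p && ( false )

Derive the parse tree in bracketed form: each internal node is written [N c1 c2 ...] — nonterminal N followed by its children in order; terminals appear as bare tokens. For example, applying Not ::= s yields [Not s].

[Or [Or [Or [And [Not false]]] || [And [Not ! [Not ( [Or [And [Not p]]] )]]]] || [And [And [Not p]] && [Not ( [Or [And [Not false]]] )]]]

Or
Or || And
Or || And || And
And || And || And
Not || And || And
false || And || And
false || Not || And
false || ! Not || And
false || ! ( Or ) || And
false || ! ( And ) || And
false || ! ( Not ) || And
false || ! ( p ) || And
false || ! ( p ) || And && Not
false || ! ( p ) || Not && Not
false || ! ( p ) || p && Not
false || ! ( p ) || p && ( Or )
false || ! ( p ) || p && ( And )
false || ! ( p ) || p && ( Not )
false || ! ( p ) || p && ( false )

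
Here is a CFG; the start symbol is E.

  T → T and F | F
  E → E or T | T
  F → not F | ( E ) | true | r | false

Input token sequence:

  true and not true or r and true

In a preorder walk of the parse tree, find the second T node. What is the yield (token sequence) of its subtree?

[E [E [T [T [F true]] and [F not [F true]]]] or [T [T [F r]] and [F true]]]

true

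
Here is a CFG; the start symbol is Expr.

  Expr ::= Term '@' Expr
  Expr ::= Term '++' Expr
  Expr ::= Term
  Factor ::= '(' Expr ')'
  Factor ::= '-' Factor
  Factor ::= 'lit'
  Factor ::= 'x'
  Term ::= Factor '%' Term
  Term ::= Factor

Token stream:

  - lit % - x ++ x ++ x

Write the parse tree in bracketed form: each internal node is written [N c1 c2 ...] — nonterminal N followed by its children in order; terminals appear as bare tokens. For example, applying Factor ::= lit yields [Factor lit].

Expr
Term ++ Expr
Factor % Term ++ Expr
- Factor % Term ++ Expr
- lit % Term ++ Expr
- lit % Factor ++ Expr
- lit % - Factor ++ Expr
- lit % - x ++ Expr
- lit % - x ++ Term ++ Expr
- lit % - x ++ Factor ++ Expr
- lit % - x ++ x ++ Expr
- lit % - x ++ x ++ Term
- lit % - x ++ x ++ Factor
- lit % - x ++ x ++ x

[Expr [Term [Factor - [Factor lit]] % [Term [Factor - [Factor x]]]] ++ [Expr [Term [Factor x]] ++ [Expr [Term [Factor x]]]]]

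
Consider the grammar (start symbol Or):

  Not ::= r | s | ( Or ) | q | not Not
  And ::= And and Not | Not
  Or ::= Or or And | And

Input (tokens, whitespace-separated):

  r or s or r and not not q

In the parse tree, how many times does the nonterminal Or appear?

3

[Or [Or [Or [And [Not r]]] or [And [Not s]]] or [And [And [Not r]] and [Not not [Not not [Not q]]]]]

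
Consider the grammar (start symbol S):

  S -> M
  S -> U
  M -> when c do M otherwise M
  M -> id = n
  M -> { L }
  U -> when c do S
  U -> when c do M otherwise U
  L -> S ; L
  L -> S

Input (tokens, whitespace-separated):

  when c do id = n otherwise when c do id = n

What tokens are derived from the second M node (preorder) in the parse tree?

[S [U when c do [M id = n] otherwise [U when c do [S [M id = n]]]]]

id = n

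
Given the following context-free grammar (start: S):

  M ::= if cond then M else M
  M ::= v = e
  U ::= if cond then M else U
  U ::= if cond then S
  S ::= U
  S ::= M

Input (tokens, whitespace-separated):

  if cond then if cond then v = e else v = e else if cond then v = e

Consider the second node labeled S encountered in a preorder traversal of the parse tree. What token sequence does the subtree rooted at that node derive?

[S [U if cond then [M if cond then [M v = e] else [M v = e]] else [U if cond then [S [M v = e]]]]]

v = e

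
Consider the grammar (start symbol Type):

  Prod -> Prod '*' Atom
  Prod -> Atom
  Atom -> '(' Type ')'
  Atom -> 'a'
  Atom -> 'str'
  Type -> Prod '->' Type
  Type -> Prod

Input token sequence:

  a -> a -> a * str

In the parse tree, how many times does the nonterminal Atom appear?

[Type [Prod [Atom a]] -> [Type [Prod [Atom a]] -> [Type [Prod [Prod [Atom a]] * [Atom str]]]]]

4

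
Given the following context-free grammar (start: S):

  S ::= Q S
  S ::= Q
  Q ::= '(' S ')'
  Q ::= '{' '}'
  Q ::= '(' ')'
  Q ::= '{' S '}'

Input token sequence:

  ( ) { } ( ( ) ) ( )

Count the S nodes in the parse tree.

5

[S [Q ( )] [S [Q { }] [S [Q ( [S [Q ( )]] )] [S [Q ( )]]]]]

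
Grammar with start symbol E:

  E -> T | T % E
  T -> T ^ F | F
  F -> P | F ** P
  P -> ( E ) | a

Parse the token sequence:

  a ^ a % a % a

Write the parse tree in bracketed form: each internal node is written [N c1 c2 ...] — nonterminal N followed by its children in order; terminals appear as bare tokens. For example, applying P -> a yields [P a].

[E [T [T [F [P a]]] ^ [F [P a]]] % [E [T [F [P a]]] % [E [T [F [P a]]]]]]

E
T % E
T ^ F % E
F ^ F % E
P ^ F % E
a ^ F % E
a ^ P % E
a ^ a % E
a ^ a % T % E
a ^ a % F % E
a ^ a % P % E
a ^ a % a % E
a ^ a % a % T
a ^ a % a % F
a ^ a % a % P
a ^ a % a % a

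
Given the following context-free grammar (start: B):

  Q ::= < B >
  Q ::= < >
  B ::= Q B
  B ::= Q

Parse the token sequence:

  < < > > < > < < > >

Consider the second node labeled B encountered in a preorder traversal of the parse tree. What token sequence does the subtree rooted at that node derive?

[B [Q < [B [Q < >]] >] [B [Q < >] [B [Q < [B [Q < >]] >]]]]

< >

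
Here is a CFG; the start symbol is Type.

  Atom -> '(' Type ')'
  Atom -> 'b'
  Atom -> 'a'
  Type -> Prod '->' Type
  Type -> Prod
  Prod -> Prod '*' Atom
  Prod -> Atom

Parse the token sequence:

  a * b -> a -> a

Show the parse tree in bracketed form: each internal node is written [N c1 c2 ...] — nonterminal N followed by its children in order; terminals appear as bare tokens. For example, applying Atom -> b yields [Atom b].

Type
Prod -> Type
Prod * Atom -> Type
Atom * Atom -> Type
a * Atom -> Type
a * b -> Type
a * b -> Prod -> Type
a * b -> Atom -> Type
a * b -> a -> Type
a * b -> a -> Prod
a * b -> a -> Atom
a * b -> a -> a

[Type [Prod [Prod [Atom a]] * [Atom b]] -> [Type [Prod [Atom a]] -> [Type [Prod [Atom a]]]]]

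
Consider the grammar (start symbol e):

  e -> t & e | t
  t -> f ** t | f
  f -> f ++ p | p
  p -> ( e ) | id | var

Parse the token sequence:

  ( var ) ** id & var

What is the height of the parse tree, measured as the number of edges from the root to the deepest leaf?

[e [t [f [p ( [e [t [f [p var]]]] )]] ** [t [f [p id]]]] & [e [t [f [p var]]]]]

8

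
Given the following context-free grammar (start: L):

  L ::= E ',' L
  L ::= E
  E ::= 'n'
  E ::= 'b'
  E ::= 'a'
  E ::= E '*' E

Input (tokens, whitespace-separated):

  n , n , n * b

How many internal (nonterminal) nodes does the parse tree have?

[L [E n] , [L [E n] , [L [E [E n] * [E b]]]]]

8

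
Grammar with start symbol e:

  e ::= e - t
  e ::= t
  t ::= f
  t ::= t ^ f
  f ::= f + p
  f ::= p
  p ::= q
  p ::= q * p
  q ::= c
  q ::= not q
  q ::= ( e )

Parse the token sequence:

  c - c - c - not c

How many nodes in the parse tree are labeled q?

[e [e [e [e [t [f [p [q c]]]]] - [t [f [p [q c]]]]] - [t [f [p [q c]]]]] - [t [f [p [q not [q c]]]]]]

5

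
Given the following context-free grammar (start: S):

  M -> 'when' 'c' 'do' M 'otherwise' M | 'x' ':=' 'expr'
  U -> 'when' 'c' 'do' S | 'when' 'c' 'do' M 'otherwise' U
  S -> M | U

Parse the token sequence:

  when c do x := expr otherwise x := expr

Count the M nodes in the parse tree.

[S [M when c do [M x := expr] otherwise [M x := expr]]]

3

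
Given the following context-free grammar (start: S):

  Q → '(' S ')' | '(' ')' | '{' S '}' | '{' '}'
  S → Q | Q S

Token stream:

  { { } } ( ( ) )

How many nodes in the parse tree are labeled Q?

[S [Q { [S [Q { }]] }] [S [Q ( [S [Q ( )]] )]]]

4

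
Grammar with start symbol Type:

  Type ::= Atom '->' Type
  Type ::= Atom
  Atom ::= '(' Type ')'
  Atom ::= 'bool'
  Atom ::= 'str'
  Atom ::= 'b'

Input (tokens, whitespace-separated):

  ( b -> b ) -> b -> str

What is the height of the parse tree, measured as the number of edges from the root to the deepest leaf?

[Type [Atom ( [Type [Atom b] -> [Type [Atom b]]] )] -> [Type [Atom b] -> [Type [Atom str]]]]

5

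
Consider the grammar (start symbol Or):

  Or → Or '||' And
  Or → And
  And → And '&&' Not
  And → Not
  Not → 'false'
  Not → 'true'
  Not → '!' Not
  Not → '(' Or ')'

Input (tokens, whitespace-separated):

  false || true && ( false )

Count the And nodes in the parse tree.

[Or [Or [And [Not false]]] || [And [And [Not true]] && [Not ( [Or [And [Not false]]] )]]]

4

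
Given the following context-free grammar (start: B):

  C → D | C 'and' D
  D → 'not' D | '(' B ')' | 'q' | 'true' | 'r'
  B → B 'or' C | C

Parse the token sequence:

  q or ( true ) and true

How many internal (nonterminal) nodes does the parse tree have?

11

[B [B [C [D q]]] or [C [C [D ( [B [C [D true]]] )]] and [D true]]]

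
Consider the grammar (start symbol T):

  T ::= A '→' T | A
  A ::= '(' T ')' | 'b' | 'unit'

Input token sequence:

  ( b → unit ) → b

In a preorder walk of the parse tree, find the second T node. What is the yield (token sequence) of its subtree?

b → unit

[T [A ( [T [A b] → [T [A unit]]] )] → [T [A b]]]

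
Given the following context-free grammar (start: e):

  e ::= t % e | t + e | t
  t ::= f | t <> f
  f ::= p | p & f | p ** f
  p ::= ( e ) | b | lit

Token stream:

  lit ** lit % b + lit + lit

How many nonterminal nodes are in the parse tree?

18

[e [t [f [p lit] ** [f [p lit]]]] % [e [t [f [p b]]] + [e [t [f [p lit]]] + [e [t [f [p lit]]]]]]]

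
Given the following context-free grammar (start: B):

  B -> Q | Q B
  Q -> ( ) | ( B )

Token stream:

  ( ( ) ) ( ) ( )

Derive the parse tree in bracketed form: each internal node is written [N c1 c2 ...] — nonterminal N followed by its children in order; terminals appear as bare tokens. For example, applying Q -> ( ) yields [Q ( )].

B
Q B
( B ) B
( Q ) B
( ( ) ) B
( ( ) ) Q B
( ( ) ) ( ) B
( ( ) ) ( ) Q
( ( ) ) ( ) ( )

[B [Q ( [B [Q ( )]] )] [B [Q ( )] [B [Q ( )]]]]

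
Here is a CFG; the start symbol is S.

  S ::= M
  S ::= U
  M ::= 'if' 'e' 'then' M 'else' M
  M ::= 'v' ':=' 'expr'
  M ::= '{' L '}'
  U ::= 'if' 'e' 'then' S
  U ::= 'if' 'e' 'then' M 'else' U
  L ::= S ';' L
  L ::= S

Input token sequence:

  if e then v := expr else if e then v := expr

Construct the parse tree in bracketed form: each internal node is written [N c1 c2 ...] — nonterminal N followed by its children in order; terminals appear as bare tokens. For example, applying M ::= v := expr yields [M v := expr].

[S [U if e then [M v := expr] else [U if e then [S [M v := expr]]]]]

S
U
if e then M else U
if e then v := expr else U
if e then v := expr else if e then S
if e then v := expr else if e then M
if e then v := expr else if e then v := expr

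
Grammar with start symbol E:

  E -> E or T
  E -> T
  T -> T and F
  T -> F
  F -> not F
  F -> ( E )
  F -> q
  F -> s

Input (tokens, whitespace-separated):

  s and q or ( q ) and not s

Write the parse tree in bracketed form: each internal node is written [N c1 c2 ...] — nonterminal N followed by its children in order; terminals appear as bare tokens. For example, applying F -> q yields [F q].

[E [E [T [T [F s]] and [F q]]] or [T [T [F ( [E [T [F q]]] )]] and [F not [F s]]]]

E
E or T
T or T
T and F or T
F and F or T
s and F or T
s and q or T
s and q or T and F
s and q or F and F
s and q or ( E ) and F
s and q or ( T ) and F
s and q or ( F ) and F
s and q or ( q ) and F
s and q or ( q ) and not F
s and q or ( q ) and not s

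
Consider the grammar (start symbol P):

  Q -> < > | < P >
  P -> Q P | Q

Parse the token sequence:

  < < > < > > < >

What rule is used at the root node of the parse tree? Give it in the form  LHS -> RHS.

[P [Q < [P [Q < >] [P [Q < >]]] >] [P [Q < >]]]

P -> Q P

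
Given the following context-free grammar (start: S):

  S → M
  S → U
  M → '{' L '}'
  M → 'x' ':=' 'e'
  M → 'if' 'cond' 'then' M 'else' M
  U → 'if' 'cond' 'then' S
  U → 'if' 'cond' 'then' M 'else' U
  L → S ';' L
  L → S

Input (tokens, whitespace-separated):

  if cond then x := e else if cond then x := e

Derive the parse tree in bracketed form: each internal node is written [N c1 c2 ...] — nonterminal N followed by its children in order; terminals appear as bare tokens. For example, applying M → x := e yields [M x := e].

[S [U if cond then [M x := e] else [U if cond then [S [M x := e]]]]]

S
U
if cond then M else U
if cond then x := e else U
if cond then x := e else if cond then S
if cond then x := e else if cond then M
if cond then x := e else if cond then x := e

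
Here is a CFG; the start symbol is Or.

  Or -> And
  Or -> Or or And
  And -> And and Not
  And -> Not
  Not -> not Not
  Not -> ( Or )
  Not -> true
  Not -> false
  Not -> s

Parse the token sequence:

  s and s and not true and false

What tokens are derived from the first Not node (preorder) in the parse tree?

s

[Or [And [And [And [And [Not s]] and [Not s]] and [Not not [Not true]]] and [Not false]]]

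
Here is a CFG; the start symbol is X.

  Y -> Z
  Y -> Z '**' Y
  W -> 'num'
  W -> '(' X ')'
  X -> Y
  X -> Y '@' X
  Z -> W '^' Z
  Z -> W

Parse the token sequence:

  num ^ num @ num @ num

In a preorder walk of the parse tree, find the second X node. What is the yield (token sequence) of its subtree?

num @ num

[X [Y [Z [W num] ^ [Z [W num]]]] @ [X [Y [Z [W num]]] @ [X [Y [Z [W num]]]]]]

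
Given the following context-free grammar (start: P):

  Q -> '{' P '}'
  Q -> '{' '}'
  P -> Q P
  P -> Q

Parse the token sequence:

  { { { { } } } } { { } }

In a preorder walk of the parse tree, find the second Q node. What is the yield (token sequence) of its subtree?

{ { { } } }

[P [Q { [P [Q { [P [Q { [P [Q { }]] }]] }]] }] [P [Q { [P [Q { }]] }]]]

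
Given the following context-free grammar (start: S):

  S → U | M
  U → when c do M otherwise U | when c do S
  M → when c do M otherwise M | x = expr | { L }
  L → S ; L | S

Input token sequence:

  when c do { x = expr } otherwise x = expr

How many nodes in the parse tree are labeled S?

[S [M when c do [M { [L [S [M x = expr]]] }] otherwise [M x = expr]]]

2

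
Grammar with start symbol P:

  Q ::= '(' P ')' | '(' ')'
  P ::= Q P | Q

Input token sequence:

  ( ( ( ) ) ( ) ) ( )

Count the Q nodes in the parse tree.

5

[P [Q ( [P [Q ( [P [Q ( )]] )] [P [Q ( )]]] )] [P [Q ( )]]]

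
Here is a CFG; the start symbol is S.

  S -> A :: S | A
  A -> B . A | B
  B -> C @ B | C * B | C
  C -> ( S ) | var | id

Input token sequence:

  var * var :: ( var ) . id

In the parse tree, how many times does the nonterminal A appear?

4

[S [A [B [C var] * [B [C var]]]] :: [S [A [B [C ( [S [A [B [C var]]]] )]] . [A [B [C id]]]]]]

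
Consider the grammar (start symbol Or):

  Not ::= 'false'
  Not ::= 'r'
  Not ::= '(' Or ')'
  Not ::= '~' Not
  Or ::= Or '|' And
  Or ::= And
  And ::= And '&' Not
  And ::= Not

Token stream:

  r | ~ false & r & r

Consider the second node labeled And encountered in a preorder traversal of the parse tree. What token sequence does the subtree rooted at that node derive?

[Or [Or [And [Not r]]] | [And [And [And [Not ~ [Not false]]] & [Not r]] & [Not r]]]

~ false & r & r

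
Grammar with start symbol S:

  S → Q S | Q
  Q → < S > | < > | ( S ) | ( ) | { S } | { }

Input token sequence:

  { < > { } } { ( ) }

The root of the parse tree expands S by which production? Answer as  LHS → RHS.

S → Q S

[S [Q { [S [Q < >] [S [Q { }]]] }] [S [Q { [S [Q ( )]] }]]]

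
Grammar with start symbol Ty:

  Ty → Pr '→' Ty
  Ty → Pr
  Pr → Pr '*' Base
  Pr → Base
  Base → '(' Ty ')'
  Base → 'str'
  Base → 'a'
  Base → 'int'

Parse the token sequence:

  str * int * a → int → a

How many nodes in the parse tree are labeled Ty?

3

[Ty [Pr [Pr [Pr [Base str]] * [Base int]] * [Base a]] → [Ty [Pr [Base int]] → [Ty [Pr [Base a]]]]]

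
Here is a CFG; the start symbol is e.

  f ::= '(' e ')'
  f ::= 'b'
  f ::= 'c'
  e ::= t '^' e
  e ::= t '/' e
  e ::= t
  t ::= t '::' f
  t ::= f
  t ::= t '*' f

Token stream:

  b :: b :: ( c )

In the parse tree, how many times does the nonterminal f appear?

4

[e [t [t [t [f b]] :: [f b]] :: [f ( [e [t [f c]]] )]]]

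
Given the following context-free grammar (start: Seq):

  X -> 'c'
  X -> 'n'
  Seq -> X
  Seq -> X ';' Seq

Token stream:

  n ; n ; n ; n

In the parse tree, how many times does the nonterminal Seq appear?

4

[Seq [X n] ; [Seq [X n] ; [Seq [X n] ; [Seq [X n]]]]]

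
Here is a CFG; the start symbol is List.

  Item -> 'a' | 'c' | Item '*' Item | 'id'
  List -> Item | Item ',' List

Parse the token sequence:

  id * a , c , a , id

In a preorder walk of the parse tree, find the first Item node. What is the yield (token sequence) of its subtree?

[List [Item [Item id] * [Item a]] , [List [Item c] , [List [Item a] , [List [Item id]]]]]

id * a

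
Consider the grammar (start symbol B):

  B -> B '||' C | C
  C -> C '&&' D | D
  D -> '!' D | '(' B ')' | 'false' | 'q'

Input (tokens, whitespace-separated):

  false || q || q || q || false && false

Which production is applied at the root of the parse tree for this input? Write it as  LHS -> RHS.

B -> B '||' C

[B [B [B [B [B [C [D false]]] || [C [D q]]] || [C [D q]]] || [C [D q]]] || [C [C [D false]] && [D false]]]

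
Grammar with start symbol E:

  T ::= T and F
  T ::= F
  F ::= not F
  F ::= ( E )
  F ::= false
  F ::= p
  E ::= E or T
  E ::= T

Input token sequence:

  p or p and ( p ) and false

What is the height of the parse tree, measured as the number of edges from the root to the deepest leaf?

7

[E [E [T [F p]]] or [T [T [T [F p]] and [F ( [E [T [F p]]] )]] and [F false]]]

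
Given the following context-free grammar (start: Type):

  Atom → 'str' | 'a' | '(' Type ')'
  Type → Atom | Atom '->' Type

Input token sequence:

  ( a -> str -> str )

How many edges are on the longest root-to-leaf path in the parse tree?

6

[Type [Atom ( [Type [Atom a] -> [Type [Atom str] -> [Type [Atom str]]]] )]]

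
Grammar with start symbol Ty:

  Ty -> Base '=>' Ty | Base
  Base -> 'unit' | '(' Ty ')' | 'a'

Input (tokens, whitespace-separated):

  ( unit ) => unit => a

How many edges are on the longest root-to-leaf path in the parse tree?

4

[Ty [Base ( [Ty [Base unit]] )] => [Ty [Base unit] => [Ty [Base a]]]]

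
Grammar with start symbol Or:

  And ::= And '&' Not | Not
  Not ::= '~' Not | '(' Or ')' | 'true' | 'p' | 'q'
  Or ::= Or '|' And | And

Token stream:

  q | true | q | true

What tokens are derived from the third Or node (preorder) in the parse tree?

[Or [Or [Or [Or [And [Not q]]] | [And [Not true]]] | [And [Not q]]] | [And [Not true]]]

q | true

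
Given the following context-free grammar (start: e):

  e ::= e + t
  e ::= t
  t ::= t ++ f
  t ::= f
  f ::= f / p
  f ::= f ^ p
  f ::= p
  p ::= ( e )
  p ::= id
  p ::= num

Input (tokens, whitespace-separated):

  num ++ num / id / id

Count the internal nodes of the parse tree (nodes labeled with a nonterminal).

11

[e [t [t [f [p num]]] ++ [f [f [f [p num]] / [p id]] / [p id]]]]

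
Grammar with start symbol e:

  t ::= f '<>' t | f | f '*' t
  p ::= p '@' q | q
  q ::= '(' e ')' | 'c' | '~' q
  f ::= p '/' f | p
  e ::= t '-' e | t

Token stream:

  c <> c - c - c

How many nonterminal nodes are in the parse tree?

19

[e [t [f [p [q c]]] <> [t [f [p [q c]]]]] - [e [t [f [p [q c]]]] - [e [t [f [p [q c]]]]]]]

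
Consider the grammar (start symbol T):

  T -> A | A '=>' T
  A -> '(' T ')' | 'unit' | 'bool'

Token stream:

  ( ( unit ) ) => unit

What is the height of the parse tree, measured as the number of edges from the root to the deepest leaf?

6

[T [A ( [T [A ( [T [A unit]] )]] )] => [T [A unit]]]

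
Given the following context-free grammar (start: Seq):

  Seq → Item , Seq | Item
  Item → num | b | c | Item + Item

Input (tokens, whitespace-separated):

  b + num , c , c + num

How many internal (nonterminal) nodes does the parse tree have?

[Seq [Item [Item b] + [Item num]] , [Seq [Item c] , [Seq [Item [Item c] + [Item num]]]]]

10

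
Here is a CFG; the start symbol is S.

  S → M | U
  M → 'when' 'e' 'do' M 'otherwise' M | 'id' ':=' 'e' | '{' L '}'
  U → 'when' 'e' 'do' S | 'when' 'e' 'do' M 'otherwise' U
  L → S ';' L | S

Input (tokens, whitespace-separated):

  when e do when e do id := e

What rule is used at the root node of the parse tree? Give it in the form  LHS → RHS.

[S [U when e do [S [U when e do [S [M id := e]]]]]]

S → U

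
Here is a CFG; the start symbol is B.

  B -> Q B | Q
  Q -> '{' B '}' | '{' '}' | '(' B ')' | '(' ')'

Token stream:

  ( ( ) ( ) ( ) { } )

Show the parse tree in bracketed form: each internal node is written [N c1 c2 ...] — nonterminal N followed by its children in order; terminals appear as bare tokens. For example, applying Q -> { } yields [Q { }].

B
Q
( B )
( Q B )
( ( ) B )
( ( ) Q B )
( ( ) ( ) B )
( ( ) ( ) Q B )
( ( ) ( ) ( ) B )
( ( ) ( ) ( ) Q )
( ( ) ( ) ( ) { } )

[B [Q ( [B [Q ( )] [B [Q ( )] [B [Q ( )] [B [Q { }]]]]] )]]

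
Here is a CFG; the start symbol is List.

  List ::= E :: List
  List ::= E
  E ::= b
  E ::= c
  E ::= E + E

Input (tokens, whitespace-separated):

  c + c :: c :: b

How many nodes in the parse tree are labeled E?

[List [E [E c] + [E c]] :: [List [E c] :: [List [E b]]]]

5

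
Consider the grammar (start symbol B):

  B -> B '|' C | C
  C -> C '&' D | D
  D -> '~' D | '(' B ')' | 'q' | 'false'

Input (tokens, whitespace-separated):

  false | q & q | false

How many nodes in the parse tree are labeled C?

4

[B [B [B [C [D false]]] | [C [C [D q]] & [D q]]] | [C [D false]]]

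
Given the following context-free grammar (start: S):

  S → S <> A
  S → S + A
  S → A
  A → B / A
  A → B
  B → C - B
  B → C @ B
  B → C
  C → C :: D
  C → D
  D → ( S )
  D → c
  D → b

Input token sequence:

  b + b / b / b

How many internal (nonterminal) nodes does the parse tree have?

18

[S [S [A [B [C [D b]]]]] + [A [B [C [D b]]] / [A [B [C [D b]]] / [A [B [C [D b]]]]]]]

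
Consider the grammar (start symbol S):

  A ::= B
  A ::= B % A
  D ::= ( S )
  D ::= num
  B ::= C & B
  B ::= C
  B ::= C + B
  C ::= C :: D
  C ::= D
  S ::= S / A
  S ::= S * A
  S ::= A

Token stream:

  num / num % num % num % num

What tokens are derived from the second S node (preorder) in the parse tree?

[S [S [A [B [C [D num]]]]] / [A [B [C [D num]]] % [A [B [C [D num]]] % [A [B [C [D num]]] % [A [B [C [D num]]]]]]]]

num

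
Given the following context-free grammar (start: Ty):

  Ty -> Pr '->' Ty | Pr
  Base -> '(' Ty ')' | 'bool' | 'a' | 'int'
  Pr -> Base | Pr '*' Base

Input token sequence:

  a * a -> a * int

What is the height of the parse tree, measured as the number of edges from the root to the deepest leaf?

5

[Ty [Pr [Pr [Base a]] * [Base a]] -> [Ty [Pr [Pr [Base a]] * [Base int]]]]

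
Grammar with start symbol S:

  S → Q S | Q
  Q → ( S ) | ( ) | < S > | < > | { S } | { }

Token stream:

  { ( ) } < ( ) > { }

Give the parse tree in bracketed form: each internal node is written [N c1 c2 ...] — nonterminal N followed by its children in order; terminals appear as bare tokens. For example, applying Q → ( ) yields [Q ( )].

S
Q S
{ S } S
{ Q } S
{ ( ) } S
{ ( ) } Q S
{ ( ) } < S > S
{ ( ) } < Q > S
{ ( ) } < ( ) > S
{ ( ) } < ( ) > Q
{ ( ) } < ( ) > { }

[S [Q { [S [Q ( )]] }] [S [Q < [S [Q ( )]] >] [S [Q { }]]]]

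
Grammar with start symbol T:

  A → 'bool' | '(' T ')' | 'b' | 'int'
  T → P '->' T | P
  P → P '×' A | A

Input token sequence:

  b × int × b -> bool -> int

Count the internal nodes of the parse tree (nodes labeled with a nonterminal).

[T [P [P [P [A b]] × [A int]] × [A b]] -> [T [P [A bool]] -> [T [P [A int]]]]]

13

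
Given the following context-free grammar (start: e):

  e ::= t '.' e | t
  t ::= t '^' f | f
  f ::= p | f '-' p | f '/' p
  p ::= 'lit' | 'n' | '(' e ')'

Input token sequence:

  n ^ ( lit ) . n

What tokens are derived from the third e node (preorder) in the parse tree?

[e [t [t [f [p n]]] ^ [f [p ( [e [t [f [p lit]]]] )]]] . [e [t [f [p n]]]]]

n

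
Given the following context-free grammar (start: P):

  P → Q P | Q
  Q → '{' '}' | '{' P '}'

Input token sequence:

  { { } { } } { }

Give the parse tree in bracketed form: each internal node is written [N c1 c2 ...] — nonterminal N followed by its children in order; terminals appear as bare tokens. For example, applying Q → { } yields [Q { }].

P
Q P
{ P } P
{ Q P } P
{ { } P } P
{ { } Q } P
{ { } { } } P
{ { } { } } Q
{ { } { } } { }

[P [Q { [P [Q { }] [P [Q { }]]] }] [P [Q { }]]]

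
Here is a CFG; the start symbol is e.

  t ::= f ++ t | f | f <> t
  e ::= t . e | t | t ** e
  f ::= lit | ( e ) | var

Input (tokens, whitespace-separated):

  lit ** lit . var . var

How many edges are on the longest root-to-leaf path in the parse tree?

6

[e [t [f lit]] ** [e [t [f lit]] . [e [t [f var]] . [e [t [f var]]]]]]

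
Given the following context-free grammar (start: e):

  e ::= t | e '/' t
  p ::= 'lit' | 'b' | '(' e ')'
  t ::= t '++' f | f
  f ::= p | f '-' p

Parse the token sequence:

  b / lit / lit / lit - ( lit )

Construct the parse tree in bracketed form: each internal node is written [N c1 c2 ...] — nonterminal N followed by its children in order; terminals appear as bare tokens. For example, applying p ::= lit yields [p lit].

e
e / t
e / t / t
e / t / t / t
t / t / t / t
f / t / t / t
p / t / t / t
b / t / t / t
b / f / t / t
b / p / t / t
b / lit / t / t
b / lit / f / t
b / lit / p / t
b / lit / lit / t
b / lit / lit / f
b / lit / lit / f - p
b / lit / lit / p - p
b / lit / lit / lit - p
b / lit / lit / lit - ( e )
b / lit / lit / lit - ( t )
b / lit / lit / lit - ( f )
b / lit / lit / lit - ( p )
b / lit / lit / lit - ( lit )

[e [e [e [e [t [f [p b]]]] / [t [f [p lit]]]] / [t [f [p lit]]]] / [t [f [f [p lit]] - [p ( [e [t [f [p lit]]]] )]]]]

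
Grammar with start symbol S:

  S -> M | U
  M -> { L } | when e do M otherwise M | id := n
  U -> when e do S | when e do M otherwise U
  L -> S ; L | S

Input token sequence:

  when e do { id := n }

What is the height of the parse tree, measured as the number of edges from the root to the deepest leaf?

[S [U when e do [S [M { [L [S [M id := n]]] }]]]]

7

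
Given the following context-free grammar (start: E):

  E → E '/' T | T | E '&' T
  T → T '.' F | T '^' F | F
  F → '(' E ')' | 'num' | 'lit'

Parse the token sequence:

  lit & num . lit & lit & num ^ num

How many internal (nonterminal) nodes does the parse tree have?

[E [E [E [E [T [F lit]]] & [T [T [F num]] . [F lit]]] & [T [F lit]]] & [T [T [F num]] ^ [F num]]]

16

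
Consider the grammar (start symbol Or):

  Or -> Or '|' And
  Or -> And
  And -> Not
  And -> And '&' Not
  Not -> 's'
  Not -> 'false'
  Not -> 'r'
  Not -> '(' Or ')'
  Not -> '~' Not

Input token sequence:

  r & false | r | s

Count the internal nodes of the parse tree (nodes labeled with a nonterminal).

11

[Or [Or [Or [And [And [Not r]] & [Not false]]] | [And [Not r]]] | [And [Not s]]]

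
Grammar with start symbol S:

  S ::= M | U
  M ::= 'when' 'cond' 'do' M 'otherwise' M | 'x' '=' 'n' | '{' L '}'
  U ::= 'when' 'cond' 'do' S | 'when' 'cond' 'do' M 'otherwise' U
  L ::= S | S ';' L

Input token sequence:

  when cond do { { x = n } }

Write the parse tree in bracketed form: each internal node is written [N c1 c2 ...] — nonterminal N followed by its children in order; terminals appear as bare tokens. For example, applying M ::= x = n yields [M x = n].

[S [U when cond do [S [M { [L [S [M { [L [S [M x = n]]] }]]] }]]]]

S
U
when cond do S
when cond do M
when cond do { L }
when cond do { S }
when cond do { M }
when cond do { { L } }
when cond do { { S } }
when cond do { { M } }
when cond do { { x = n } }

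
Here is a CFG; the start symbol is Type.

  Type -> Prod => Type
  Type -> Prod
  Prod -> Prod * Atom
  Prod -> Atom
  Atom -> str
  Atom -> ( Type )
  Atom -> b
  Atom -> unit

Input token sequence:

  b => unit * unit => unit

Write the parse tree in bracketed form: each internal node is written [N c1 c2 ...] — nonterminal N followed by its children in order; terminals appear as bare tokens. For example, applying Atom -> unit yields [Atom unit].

Type
Prod => Type
Atom => Type
b => Type
b => Prod => Type
b => Prod * Atom => Type
b => Atom * Atom => Type
b => unit * Atom => Type
b => unit * unit => Type
b => unit * unit => Prod
b => unit * unit => Atom
b => unit * unit => unit

[Type [Prod [Atom b]] => [Type [Prod [Prod [Atom unit]] * [Atom unit]] => [Type [Prod [Atom unit]]]]]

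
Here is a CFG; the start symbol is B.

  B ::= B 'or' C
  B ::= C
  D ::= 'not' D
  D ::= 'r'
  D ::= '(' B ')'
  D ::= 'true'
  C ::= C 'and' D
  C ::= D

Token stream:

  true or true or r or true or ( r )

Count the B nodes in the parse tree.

6

[B [B [B [B [B [C [D true]]] or [C [D true]]] or [C [D r]]] or [C [D true]]] or [C [D ( [B [C [D r]]] )]]]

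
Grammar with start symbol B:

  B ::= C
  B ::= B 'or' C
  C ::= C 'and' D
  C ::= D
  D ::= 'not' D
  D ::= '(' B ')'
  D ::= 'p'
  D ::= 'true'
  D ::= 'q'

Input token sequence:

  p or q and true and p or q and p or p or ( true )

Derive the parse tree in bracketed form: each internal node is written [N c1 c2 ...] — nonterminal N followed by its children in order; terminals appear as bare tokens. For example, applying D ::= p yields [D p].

[B [B [B [B [B [C [D p]]] or [C [C [C [D q]] and [D true]] and [D p]]] or [C [C [D q]] and [D p]]] or [C [D p]]] or [C [D ( [B [C [D true]]] )]]]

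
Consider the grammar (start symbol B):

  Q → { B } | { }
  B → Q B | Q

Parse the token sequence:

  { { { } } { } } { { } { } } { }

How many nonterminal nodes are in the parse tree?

[B [Q { [B [Q { [B [Q { }]] }] [B [Q { }]]] }] [B [Q { [B [Q { }] [B [Q { }]]] }] [B [Q { }]]]]

16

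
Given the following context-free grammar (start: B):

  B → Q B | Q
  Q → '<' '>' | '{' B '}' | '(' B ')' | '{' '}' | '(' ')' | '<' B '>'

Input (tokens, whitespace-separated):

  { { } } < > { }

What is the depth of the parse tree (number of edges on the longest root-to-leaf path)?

[B [Q { [B [Q { }]] }] [B [Q < >] [B [Q { }]]]]

4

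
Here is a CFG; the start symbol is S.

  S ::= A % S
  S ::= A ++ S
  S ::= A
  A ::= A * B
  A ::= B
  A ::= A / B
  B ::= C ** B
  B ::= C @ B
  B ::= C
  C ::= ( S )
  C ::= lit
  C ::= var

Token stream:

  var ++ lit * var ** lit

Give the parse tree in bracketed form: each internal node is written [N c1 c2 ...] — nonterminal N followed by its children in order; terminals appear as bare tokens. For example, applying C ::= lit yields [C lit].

S
A ++ S
B ++ S
C ++ S
var ++ S
var ++ A
var ++ A * B
var ++ B * B
var ++ C * B
var ++ lit * B
var ++ lit * C ** B
var ++ lit * var ** B
var ++ lit * var ** C
var ++ lit * var ** lit

[S [A [B [C var]]] ++ [S [A [A [B [C lit]]] * [B [C var] ** [B [C lit]]]]]]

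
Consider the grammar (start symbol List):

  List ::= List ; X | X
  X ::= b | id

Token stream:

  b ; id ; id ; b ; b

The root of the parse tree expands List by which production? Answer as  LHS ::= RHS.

List ::= List ; X

[List [List [List [List [List [X b]] ; [X id]] ; [X id]] ; [X b]] ; [X b]]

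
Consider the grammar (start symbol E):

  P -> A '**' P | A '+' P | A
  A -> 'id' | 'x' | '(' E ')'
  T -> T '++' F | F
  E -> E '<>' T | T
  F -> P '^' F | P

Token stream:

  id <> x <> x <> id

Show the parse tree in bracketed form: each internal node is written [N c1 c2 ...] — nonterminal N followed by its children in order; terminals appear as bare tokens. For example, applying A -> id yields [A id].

[E [E [E [E [T [F [P [A id]]]]] <> [T [F [P [A x]]]]] <> [T [F [P [A x]]]]] <> [T [F [P [A id]]]]]

E
E <> T
E <> T <> T
E <> T <> T <> T
T <> T <> T <> T
F <> T <> T <> T
P <> T <> T <> T
A <> T <> T <> T
id <> T <> T <> T
id <> F <> T <> T
id <> P <> T <> T
id <> A <> T <> T
id <> x <> T <> T
id <> x <> F <> T
id <> x <> P <> T
id <> x <> A <> T
id <> x <> x <> T
id <> x <> x <> F
id <> x <> x <> P
id <> x <> x <> A
id <> x <> x <> id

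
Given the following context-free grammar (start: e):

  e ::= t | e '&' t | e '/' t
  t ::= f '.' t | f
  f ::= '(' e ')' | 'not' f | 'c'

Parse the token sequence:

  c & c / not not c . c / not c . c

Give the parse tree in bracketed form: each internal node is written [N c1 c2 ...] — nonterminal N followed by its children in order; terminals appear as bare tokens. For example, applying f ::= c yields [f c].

e
e / t
e / t / t
e & t / t / t
t & t / t / t
f & t / t / t
c & t / t / t
c & f / t / t
c & c / t / t
c & c / f . t / t
c & c / not f . t / t
c & c / not not f . t / t
c & c / not not c . t / t
c & c / not not c . f / t
c & c / not not c . c / t
c & c / not not c . c / f . t
c & c / not not c . c / not f . t
c & c / not not c . c / not c . t
c & c / not not c . c / not c . f
c & c / not not c . c / not c . c

[e [e [e [e [t [f c]]] & [t [f c]]] / [t [f not [f not [f c]]] . [t [f c]]]] / [t [f not [f c]] . [t [f c]]]]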